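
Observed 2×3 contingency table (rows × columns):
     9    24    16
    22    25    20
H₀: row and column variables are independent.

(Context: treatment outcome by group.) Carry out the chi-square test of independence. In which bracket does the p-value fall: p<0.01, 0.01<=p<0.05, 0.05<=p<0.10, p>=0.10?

p-value bracket: p>=0.10

Row totals [49, 67], col totals [31, 49, 36], n=116
χ² = (9−13.09)²/13.09 + (24−20.70)²/20.70 + (16−15.21)²/15.21 + (22−17.91)²/17.91 + (25−28.30)²/28.30 + (20−20.79)²/20.79 = 3.2004
df = 2
p-value (upper-tail) = 0.20185
→ bracket: p>=0.10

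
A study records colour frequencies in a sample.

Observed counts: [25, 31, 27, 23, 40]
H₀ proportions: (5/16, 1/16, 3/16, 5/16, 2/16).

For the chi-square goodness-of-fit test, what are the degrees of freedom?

degrees of freedom = 4

df = k − 1 = 5 − 1 = 4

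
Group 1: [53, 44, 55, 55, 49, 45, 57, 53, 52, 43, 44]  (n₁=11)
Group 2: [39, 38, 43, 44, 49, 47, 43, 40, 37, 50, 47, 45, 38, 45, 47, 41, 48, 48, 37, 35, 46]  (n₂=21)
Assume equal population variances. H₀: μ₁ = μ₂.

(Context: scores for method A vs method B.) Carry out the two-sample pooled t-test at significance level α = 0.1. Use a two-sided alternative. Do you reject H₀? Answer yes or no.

x̄₁=50.000, s₁=5.177, n₁=11
x̄₂=43.190, s₂=4.557, n₂=21
s_p² = [10·5.177² + 20·4.557²]/30 = 22.7746
SE = √(s_p²·(1/11+1/21)) = 1.7762
t = (50.000−43.190)/1.7762 = 3.8337
df = 30
p-value (two-sided) = 0.00060
At α=0.1: p < α → reject H₀

reject H₀: yes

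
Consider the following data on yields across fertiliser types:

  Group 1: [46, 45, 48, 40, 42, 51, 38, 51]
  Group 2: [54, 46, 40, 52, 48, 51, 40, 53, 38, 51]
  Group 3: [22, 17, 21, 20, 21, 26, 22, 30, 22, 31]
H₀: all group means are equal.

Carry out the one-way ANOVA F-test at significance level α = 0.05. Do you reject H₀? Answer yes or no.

reject H₀: yes

Group means [45.12, 47.30, 23.20], grand mean 38.071
SSB = Σnᵢ(x̄ᵢ−x̄)² = 3461.282; SSW = ΣΣ(x−x̄ᵢ)² = 664.575
MSB = 3461.282/2 = 1730.6411; MSW = 664.575/25 = 26.5830
F = MSB/MSW = 65.1033
df = (2, 25)
p-value (upper-tail) = 0.00000
At α=0.05: p < α → reject H₀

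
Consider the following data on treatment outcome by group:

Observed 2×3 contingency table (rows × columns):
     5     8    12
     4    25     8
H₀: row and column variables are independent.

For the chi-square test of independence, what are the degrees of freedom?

df = (r−1)(c−1) = (2−1)·(3−1) = 2

degrees of freedom = 2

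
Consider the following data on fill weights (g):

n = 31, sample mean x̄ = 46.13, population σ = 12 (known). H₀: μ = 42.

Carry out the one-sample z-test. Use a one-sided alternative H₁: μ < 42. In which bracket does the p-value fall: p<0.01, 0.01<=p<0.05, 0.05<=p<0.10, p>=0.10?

p-value bracket: p>=0.10

SE = σ/√n = 12/√31 = 2.1553
z = (x̄−μ₀)/SE = (46.13−42)/2.1553 = 1.9162
p-value (one-sided, H₁ less) = 0.97233
→ bracket: p>=0.10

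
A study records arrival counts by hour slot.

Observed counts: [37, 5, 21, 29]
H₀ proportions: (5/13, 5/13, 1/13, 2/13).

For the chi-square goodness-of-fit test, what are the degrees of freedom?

df = k − 1 = 4 − 1 = 3

degrees of freedom = 3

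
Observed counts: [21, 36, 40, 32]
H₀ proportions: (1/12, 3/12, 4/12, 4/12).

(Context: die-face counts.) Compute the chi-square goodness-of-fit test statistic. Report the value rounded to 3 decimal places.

n = 129; E_i = n·p_i = [10.75, 32.25, 43.00, 43.00]
χ² = (21−10.75)²/10.75 + (36−32.25)²/32.25 + (40−43.00)²/43.00 + (32−43.00)²/43.00 = 13.2326
df = 3

test statistic = 13.233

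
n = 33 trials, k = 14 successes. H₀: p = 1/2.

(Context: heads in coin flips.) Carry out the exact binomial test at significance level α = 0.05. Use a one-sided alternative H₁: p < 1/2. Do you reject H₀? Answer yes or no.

reject H₀: no

Exact binomial: n=33, k=14, p₀=1/2=0.5000
P(X≤14) from Σ C(n,i)·p₀^i·(1−p₀)^(n−i)
p-value (one-sided, H₁ less) = 0.24343
At α=0.05: p ≥ α → fail to reject H₀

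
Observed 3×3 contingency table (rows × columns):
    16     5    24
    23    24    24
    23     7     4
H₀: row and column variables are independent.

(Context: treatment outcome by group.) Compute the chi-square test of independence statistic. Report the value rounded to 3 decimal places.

test statistic = 23.237

Row totals [45, 71, 34], col totals [62, 36, 52], n=150
χ² = (16−18.60)²/18.60 + (5−10.80)²/10.80 + (24−15.60)²/15.60 + (23−29.35)²/29.35 + (24−17.04)²/17.04 + (24−24.61)²/24.61 + (23−14.05)²/14.05 + (7−8.16)²/8.16 + (4−11.79)²/11.79 = 23.2367
df = 4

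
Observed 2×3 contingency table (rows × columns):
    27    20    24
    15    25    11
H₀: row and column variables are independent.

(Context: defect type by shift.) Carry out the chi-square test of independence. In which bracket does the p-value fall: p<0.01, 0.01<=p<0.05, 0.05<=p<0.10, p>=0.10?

p-value bracket: 0.05<=p<0.10

Row totals [71, 51], col totals [42, 45, 35], n=122
χ² = (27−24.44)²/24.44 + (20−26.19)²/26.19 + (24−20.37)²/20.37 + (15−17.56)²/17.56 + (25−18.81)²/18.81 + (11−14.63)²/14.63 = 5.6868
df = 2
p-value (upper-tail) = 0.05823
→ bracket: 0.05<=p<0.10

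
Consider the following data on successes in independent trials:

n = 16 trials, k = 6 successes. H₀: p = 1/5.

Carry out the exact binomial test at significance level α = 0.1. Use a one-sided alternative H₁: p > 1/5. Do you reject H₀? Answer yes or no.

Exact binomial: n=16, k=6, p₀=1/5=0.2000
P(X≥6) from Σ C(n,i)·p₀^i·(1−p₀)^(n−i)
p-value (one-sided, H₁ greater) = 0.08169
At α=0.1: p < α → reject H₀

reject H₀: yes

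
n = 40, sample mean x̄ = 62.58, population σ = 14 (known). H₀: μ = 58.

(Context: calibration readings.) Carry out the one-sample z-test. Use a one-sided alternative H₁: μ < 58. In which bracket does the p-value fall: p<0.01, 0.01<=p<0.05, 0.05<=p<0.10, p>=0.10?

SE = σ/√n = 14/√40 = 2.2136
z = (x̄−μ₀)/SE = (62.58−58)/2.2136 = 2.0690
p-value (one-sided, H₁ less) = 0.98073
→ bracket: p>=0.10

p-value bracket: p>=0.10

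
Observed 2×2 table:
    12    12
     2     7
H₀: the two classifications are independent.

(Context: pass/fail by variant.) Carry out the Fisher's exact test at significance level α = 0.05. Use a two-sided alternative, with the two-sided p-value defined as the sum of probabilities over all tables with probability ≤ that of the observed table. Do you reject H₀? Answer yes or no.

Margins: r₁=24, r₂=9, c₁=14, c₂=19, n=33
p_obs = C(24,12)·C(9,2)/C(33,14); sum pmf over tables with pmf ≤ p_obs
p-value (two-sided) = 0.24092
At α=0.05: p ≥ α → fail to reject H₀

reject H₀: no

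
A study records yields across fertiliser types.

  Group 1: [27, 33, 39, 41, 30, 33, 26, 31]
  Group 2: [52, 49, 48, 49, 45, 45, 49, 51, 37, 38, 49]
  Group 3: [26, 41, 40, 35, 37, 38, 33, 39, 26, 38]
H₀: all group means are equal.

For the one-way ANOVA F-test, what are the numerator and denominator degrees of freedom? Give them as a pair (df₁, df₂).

degrees of freedom = [2, 26]

k = 3 groups, N = 29 total
df = (k−1, N−k) = (3−1, 29−3) = (2, 26)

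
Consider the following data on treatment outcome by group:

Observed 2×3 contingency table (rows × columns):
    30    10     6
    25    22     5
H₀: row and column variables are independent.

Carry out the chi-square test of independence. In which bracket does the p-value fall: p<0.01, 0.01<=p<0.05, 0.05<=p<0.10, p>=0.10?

Row totals [46, 52], col totals [55, 32, 11], n=98
χ² = (30−25.82)²/25.82 + (10−15.02)²/15.02 + (6−5.16)²/5.16 + (25−29.18)²/29.18 + (22−16.98)²/16.98 + (5−5.84)²/5.84 = 4.6957
df = 2
p-value (upper-tail) = 0.09557
→ bracket: 0.05<=p<0.10

p-value bracket: 0.05<=p<0.10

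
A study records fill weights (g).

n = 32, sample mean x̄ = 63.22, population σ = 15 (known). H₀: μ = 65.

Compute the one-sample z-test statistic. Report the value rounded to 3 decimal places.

test statistic = -0.671

SE = σ/√n = 15/√32 = 2.6517
z = (x̄−μ₀)/SE = (63.22−65)/2.6517 = -0.6713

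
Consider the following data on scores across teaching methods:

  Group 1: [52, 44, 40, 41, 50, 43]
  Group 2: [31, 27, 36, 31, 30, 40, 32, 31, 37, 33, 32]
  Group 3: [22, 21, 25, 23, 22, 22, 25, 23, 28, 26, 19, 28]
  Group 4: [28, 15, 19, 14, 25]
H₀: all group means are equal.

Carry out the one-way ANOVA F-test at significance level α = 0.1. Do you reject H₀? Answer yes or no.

reject H₀: yes

Group means [45.00, 32.73, 23.67, 20.20], grand mean 29.853
SSB = Σnᵢ(x̄ᵢ−x̄)² = 2392.616; SSW = ΣΣ(x−x̄ᵢ)² = 487.648
MSB = 2392.616/3 = 797.5387; MSW = 487.648/30 = 16.2549
F = MSB/MSW = 49.0644
df = (3, 30)
p-value (upper-tail) = 0.00000
At α=0.1: p < α → reject H₀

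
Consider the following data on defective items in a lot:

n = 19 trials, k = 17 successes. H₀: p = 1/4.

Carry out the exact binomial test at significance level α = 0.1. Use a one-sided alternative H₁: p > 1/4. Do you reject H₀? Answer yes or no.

reject H₀: yes

Exact binomial: n=19, k=17, p₀=1/4=0.2500
P(X≥17) from Σ C(n,i)·p₀^i·(1−p₀)^(n−i)
p-value (one-sided, H₁ greater) = 0.00000
At α=0.1: p < α → reject H₀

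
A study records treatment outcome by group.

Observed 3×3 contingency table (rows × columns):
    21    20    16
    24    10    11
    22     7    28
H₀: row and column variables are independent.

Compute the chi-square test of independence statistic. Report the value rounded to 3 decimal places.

Row totals [57, 45, 57], col totals [67, 37, 55], n=159
χ² = (21−24.02)²/24.02 + (20−13.26)²/13.26 + (16−19.72)²/19.72 + (24−18.96)²/18.96 + (10−10.47)²/10.47 + (11−15.57)²/15.57 + (22−24.02)²/24.02 + (7−13.26)²/13.26 + (28−19.72)²/19.72 = 13.8074
df = 4

test statistic = 13.807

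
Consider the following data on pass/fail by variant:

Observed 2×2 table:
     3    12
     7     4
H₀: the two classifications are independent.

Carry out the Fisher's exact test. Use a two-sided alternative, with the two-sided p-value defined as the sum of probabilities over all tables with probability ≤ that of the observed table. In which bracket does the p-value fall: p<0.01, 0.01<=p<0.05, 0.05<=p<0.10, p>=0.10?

Margins: r₁=15, r₂=11, c₁=10, c₂=16, n=26
p_obs = C(15,3)·C(11,7)/C(26,10); sum pmf over tables with pmf ≤ p_obs
p-value (two-sided) = 0.04262
→ bracket: 0.01<=p<0.05

p-value bracket: 0.01<=p<0.05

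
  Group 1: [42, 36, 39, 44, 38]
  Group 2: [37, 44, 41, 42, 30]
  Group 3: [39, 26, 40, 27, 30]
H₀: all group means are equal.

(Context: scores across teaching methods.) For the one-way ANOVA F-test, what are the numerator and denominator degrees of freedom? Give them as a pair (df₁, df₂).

k = 3 groups, N = 15 total
df = (k−1, N−k) = (3−1, 15−3) = (2, 12)

degrees of freedom = [2, 12]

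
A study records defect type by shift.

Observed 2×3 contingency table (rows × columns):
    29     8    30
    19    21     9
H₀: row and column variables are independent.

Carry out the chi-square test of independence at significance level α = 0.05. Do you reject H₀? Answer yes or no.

Row totals [67, 49], col totals [48, 29, 39], n=116
χ² = (29−27.72)²/27.72 + (8−16.75)²/16.75 + (30−22.53)²/22.53 + (19−20.28)²/20.28 + (21−12.25)²/12.25 + (9−16.47)²/16.47 = 16.8308
df = 2
p-value (upper-tail) = 0.00022
At α=0.05: p < α → reject H₀

reject H₀: yes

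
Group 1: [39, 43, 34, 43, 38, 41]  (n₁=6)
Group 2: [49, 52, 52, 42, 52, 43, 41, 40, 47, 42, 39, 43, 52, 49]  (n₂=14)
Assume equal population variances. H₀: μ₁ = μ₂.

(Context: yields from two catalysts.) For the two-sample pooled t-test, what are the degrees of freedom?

degrees of freedom = 18

df = n₁ + n₂ − 2 = 6 + 14 − 2 = 18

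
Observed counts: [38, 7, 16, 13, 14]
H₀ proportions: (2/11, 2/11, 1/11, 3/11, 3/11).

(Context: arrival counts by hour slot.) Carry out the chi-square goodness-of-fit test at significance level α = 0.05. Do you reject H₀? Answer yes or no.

reject H₀: yes

n = 88; E_i = n·p_i = [16.00, 16.00, 8.00, 24.00, 24.00]
χ² = (38−16.00)²/16.00 + (7−16.00)²/16.00 + (16−8.00)²/8.00 + (13−24.00)²/24.00 + (14−24.00)²/24.00 = 52.5208
df = 4
p-value (upper-tail) = 0.00000
At α=0.05: p < α → reject H₀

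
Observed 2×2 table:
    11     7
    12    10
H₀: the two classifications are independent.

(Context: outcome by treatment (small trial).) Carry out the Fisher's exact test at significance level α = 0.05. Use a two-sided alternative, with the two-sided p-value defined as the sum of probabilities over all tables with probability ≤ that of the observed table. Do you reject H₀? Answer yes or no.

Margins: r₁=18, r₂=22, c₁=23, c₂=17, n=40
p_obs = C(18,11)·C(22,12)/C(40,23); sum pmf over tables with pmf ≤ p_obs
p-value (two-sided) = 0.75470
At α=0.05: p ≥ α → fail to reject H₀

reject H₀: no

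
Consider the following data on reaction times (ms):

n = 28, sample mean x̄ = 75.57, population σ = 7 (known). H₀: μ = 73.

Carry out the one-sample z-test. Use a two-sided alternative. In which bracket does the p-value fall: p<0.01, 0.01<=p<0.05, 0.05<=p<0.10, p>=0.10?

p-value bracket: 0.05<=p<0.10

SE = σ/√n = 7/√28 = 1.3229
z = (x̄−μ₀)/SE = (75.57−73)/1.3229 = 1.9427
p-value (two-sided) = 0.05205
→ bracket: 0.05<=p<0.10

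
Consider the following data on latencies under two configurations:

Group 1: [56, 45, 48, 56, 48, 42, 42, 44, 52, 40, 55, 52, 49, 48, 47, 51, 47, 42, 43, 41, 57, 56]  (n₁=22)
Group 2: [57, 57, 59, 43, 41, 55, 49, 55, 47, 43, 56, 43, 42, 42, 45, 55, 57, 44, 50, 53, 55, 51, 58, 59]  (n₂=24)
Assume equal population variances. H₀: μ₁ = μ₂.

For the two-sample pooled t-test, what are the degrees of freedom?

degrees of freedom = 44

df = n₁ + n₂ − 2 = 22 + 24 − 2 = 44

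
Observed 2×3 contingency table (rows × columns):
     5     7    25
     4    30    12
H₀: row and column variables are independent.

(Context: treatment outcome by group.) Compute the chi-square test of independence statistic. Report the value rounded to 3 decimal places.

Row totals [37, 46], col totals [9, 37, 37], n=83
χ² = (5−4.01)²/4.01 + (7−16.49)²/16.49 + (25−16.49)²/16.49 + (4−4.99)²/4.99 + (30−20.51)²/20.51 + (12−20.51)²/20.51 = 18.2142
df = 2

test statistic = 18.214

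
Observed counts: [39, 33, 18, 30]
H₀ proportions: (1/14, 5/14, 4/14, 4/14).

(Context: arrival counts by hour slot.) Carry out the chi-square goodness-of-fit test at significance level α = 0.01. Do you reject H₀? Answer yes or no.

n = 120; E_i = n·p_i = [8.57, 42.86, 34.29, 34.29]
χ² = (39−8.57)²/8.57 + (33−42.86)²/42.86 + (18−34.29)²/34.29 + (30−34.29)²/34.29 = 118.5600
df = 3
p-value (upper-tail) = 0.00000
At α=0.01: p < α → reject H₀

reject H₀: yes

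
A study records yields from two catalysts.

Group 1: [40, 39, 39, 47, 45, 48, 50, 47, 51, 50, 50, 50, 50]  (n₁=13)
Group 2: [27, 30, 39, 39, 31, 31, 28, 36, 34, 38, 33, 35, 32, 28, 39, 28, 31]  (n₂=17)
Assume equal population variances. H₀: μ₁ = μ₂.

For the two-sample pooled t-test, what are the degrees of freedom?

df = n₁ + n₂ − 2 = 13 + 17 − 2 = 28

degrees of freedom = 28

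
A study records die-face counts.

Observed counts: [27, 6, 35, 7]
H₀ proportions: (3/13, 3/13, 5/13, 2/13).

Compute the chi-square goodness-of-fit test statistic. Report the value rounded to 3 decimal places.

test statistic = 15.913

n = 75; E_i = n·p_i = [17.31, 17.31, 28.85, 11.54]
χ² = (27−17.31)²/17.31 + (6−17.31)²/17.31 + (35−28.85)²/28.85 + (7−11.54)²/11.54 = 15.9133
df = 3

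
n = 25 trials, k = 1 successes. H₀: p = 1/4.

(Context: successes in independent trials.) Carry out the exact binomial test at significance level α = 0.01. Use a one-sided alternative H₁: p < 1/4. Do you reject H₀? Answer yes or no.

Exact binomial: n=25, k=1, p₀=1/4=0.2500
P(X≤1) from Σ C(n,i)·p₀^i·(1−p₀)^(n−i)
p-value (one-sided, H₁ less) = 0.00702
At α=0.01: p < α → reject H₀

reject H₀: yes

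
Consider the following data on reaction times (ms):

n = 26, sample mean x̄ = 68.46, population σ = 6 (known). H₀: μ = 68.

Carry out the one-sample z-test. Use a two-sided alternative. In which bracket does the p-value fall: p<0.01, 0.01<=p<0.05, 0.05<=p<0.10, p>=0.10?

p-value bracket: p>=0.10

SE = σ/√n = 6/√26 = 1.1767
z = (x̄−μ₀)/SE = (68.46−68)/1.1767 = 0.3909
p-value (two-sided) = 0.69585
→ bracket: p>=0.10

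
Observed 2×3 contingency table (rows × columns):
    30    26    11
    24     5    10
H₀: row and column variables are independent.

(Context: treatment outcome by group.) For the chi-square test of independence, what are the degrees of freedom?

degrees of freedom = 2

df = (r−1)(c−1) = (2−1)·(3−1) = 2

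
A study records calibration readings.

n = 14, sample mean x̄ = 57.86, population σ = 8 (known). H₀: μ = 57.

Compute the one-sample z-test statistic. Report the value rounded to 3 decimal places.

SE = σ/√n = 8/√14 = 2.1381
z = (x̄−μ₀)/SE = (57.86−57)/2.1381 = 0.4022

test statistic = 0.402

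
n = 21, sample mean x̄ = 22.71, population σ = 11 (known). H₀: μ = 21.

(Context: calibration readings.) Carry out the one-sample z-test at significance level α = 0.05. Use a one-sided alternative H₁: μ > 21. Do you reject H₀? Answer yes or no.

SE = σ/√n = 11/√21 = 2.4004
z = (x̄−μ₀)/SE = (22.71−21)/2.4004 = 0.7124
p-value (one-sided, H₁ greater) = 0.23811
At α=0.05: p ≥ α → fail to reject H₀

reject H₀: no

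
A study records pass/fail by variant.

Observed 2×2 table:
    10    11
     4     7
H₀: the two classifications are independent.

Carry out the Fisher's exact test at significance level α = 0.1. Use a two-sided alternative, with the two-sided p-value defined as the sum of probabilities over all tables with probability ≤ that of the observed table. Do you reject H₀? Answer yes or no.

Margins: r₁=21, r₂=11, c₁=14, c₂=18, n=32
p_obs = C(21,10)·C(11,4)/C(32,14); sum pmf over tables with pmf ≤ p_obs
p-value (two-sided) = 0.71195
At α=0.1: p ≥ α → fail to reject H₀

reject H₀: no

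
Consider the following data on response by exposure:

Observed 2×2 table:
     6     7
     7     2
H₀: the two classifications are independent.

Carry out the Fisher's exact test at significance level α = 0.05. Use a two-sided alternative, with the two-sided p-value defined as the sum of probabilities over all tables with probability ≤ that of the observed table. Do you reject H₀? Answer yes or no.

reject H₀: no

Margins: r₁=13, r₂=9, c₁=13, c₂=9, n=22
p_obs = C(13,6)·C(9,7)/C(22,13); sum pmf over tables with pmf ≤ p_obs
p-value (two-sided) = 0.20310
At α=0.05: p ≥ α → fail to reject H₀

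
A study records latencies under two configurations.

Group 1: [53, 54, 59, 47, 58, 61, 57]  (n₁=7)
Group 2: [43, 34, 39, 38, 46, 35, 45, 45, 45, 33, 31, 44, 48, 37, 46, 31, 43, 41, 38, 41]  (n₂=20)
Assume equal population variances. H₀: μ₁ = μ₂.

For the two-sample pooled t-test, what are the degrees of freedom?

degrees of freedom = 25

df = n₁ + n₂ − 2 = 7 + 20 − 2 = 25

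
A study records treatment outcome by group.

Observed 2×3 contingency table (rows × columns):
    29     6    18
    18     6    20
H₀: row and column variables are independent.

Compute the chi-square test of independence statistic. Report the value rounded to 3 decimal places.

test statistic = 1.861

Row totals [53, 44], col totals [47, 12, 38], n=97
χ² = (29−25.68)²/25.68 + (6−6.56)²/6.56 + (18−20.76)²/20.76 + (18−21.32)²/21.32 + (6−5.44)²/5.44 + (20−17.24)²/17.24 = 1.8607
df = 2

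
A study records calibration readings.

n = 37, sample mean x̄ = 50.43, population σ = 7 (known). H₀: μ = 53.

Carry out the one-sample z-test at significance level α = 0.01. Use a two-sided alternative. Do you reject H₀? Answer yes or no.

SE = σ/√n = 7/√37 = 1.1508
z = (x̄−μ₀)/SE = (50.43−53)/1.1508 = -2.2332
p-value (two-sided) = 0.02553
At α=0.01: p ≥ α → fail to reject H₀

reject H₀: no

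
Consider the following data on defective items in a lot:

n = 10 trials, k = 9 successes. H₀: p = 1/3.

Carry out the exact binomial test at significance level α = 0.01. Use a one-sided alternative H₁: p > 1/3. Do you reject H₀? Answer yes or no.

Exact binomial: n=10, k=9, p₀=1/3=0.3333
P(X≥9) from Σ C(n,i)·p₀^i·(1−p₀)^(n−i)
p-value (one-sided, H₁ greater) = 0.00036
At α=0.01: p < α → reject H₀

reject H₀: yes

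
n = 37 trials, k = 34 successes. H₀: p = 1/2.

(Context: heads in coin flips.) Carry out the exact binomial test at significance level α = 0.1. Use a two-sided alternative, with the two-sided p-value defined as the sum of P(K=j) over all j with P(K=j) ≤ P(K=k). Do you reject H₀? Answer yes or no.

reject H₀: yes

Exact binomial: n=37, k=34, p₀=1/2=0.5000
P(X=j) = C(n,j)·p₀^j·(1−p₀)^(n−j); p = Σ P(X=j) over j with P(X=j) ≤ P(X=34)
p-value (two-sided) = 0.00000
At α=0.1: p < α → reject H₀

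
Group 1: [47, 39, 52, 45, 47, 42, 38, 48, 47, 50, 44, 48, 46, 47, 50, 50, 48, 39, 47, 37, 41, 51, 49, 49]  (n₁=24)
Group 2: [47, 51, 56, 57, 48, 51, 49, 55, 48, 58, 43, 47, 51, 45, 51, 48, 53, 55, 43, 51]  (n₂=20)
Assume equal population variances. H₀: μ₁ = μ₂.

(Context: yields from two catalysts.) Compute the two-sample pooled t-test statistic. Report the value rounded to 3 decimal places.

test statistic = -3.393

x̄₁=45.875, s₁=4.337, n₁=24
x̄₂=50.350, s₂=4.380, n₂=20
s_p² = [23·4.337² + 19·4.380²]/42 = 18.9804
SE = √(s_p²·(1/24+1/20)) = 1.3190
t = (45.875−50.350)/1.3190 = -3.3926
df = 42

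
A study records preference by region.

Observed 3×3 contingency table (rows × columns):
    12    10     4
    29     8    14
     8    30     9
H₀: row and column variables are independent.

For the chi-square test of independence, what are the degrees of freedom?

degrees of freedom = 4

df = (r−1)(c−1) = (3−1)·(3−1) = 4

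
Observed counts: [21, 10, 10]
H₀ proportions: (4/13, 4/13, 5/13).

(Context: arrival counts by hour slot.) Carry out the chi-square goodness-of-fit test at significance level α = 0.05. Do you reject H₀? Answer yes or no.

n = 41; E_i = n·p_i = [12.62, 12.62, 15.77]
χ² = (21−12.62)²/12.62 + (10−12.62)²/12.62 + (10−15.77)²/15.77 = 8.2256
df = 2
p-value (upper-tail) = 0.01636
At α=0.05: p < α → reject H₀

reject H₀: yes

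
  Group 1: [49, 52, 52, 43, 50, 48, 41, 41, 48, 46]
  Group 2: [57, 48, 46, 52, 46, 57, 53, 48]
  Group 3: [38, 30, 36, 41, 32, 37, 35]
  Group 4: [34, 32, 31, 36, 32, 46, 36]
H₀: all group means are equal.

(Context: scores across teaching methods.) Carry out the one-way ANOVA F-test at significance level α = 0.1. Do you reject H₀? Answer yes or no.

reject H₀: yes

Group means [47.00, 50.88, 35.57, 35.29], grand mean 42.906
SSB = Σnᵢ(x̄ᵢ−x̄)² = 1458.701; SSW = ΣΣ(x−x̄ᵢ)² = 538.018
MSB = 1458.701/3 = 486.2336; MSW = 538.018/28 = 19.2149
F = MSB/MSW = 25.3050
df = (3, 28)
p-value (upper-tail) = 0.00000
At α=0.1: p < α → reject H₀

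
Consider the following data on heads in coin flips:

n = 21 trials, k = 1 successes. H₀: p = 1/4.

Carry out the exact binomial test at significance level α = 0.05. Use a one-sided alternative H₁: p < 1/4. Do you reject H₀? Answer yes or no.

reject H₀: yes

Exact binomial: n=21, k=1, p₀=1/4=0.2500
P(X≤1) from Σ C(n,i)·p₀^i·(1−p₀)^(n−i)
p-value (one-sided, H₁ less) = 0.01903
At α=0.05: p < α → reject H₀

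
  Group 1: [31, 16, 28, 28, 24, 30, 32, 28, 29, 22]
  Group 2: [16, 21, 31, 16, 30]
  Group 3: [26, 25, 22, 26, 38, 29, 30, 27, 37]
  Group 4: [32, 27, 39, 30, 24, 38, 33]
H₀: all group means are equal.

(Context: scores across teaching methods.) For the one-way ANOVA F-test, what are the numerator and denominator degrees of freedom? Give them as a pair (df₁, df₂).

degrees of freedom = [3, 27]

k = 4 groups, N = 31 total
df = (k−1, N−k) = (4−1, 31−4) = (3, 27)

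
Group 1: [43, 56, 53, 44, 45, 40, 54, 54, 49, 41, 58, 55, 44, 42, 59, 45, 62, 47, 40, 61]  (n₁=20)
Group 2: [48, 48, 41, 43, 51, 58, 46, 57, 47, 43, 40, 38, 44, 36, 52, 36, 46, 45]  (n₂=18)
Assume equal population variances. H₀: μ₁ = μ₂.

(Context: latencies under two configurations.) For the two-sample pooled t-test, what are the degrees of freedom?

degrees of freedom = 36

df = n₁ + n₂ − 2 = 20 + 18 − 2 = 36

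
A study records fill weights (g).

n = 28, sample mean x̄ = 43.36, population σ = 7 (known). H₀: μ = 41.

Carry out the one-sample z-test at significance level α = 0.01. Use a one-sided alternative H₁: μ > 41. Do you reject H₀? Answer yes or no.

SE = σ/√n = 7/√28 = 1.3229
z = (x̄−μ₀)/SE = (43.36−41)/1.3229 = 1.7840
p-value (one-sided, H₁ greater) = 0.03721
At α=0.01: p ≥ α → fail to reject H₀

reject H₀: no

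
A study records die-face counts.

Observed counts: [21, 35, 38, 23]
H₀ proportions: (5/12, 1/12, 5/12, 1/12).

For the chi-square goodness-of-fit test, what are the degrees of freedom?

degrees of freedom = 3

df = k − 1 = 4 − 1 = 3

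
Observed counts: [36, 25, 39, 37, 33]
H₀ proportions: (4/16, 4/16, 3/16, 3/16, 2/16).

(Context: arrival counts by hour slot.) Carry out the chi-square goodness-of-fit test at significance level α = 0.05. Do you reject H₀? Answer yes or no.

n = 170; E_i = n·p_i = [42.50, 42.50, 31.88, 31.88, 21.25]
χ² = (36−42.50)²/42.50 + (25−42.50)²/42.50 + (39−31.88)²/31.88 + (37−31.88)²/31.88 + (33−21.25)²/21.25 = 17.1137
df = 4
p-value (upper-tail) = 0.00184
At α=0.05: p < α → reject H₀

reject H₀: yes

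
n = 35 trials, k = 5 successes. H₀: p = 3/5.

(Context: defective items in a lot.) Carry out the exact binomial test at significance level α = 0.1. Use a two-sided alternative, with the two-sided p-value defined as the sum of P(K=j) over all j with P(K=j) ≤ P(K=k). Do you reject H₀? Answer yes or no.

reject H₀: yes

Exact binomial: n=35, k=5, p₀=3/5=0.6000
P(X=j) = C(n,j)·p₀^j·(1−p₀)^(n−j); p = Σ P(X=j) over j with P(X=j) ≤ P(X=5)
p-value (two-sided) = 0.00000
At α=0.1: p < α → reject H₀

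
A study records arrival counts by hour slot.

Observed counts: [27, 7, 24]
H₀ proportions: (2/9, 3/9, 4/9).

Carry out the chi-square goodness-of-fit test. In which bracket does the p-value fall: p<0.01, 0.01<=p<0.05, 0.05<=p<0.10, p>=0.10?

n = 58; E_i = n·p_i = [12.89, 19.33, 25.78]
χ² = (27−12.89)²/12.89 + (7−19.33)²/19.33 + (24−25.78)²/25.78 = 23.4397
df = 2
p-value (upper-tail) = 0.00001
→ bracket: p<0.01

p-value bracket: p<0.01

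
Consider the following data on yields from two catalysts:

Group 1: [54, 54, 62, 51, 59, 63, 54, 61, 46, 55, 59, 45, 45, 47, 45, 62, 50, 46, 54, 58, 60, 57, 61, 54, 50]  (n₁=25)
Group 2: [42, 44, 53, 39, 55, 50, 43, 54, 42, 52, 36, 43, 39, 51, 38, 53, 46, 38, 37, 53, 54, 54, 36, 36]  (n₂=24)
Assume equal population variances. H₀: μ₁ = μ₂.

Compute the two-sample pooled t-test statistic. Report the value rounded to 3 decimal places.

x̄₁=54.080, s₁=6.055, n₁=25
x̄₂=45.333, s₂=7.063, n₂=24
s_p² = [24·6.055² + 23·7.063²]/47 = 43.1313
SE = √(s_p²·(1/25+1/24)) = 1.8768
t = (54.080−45.333)/1.8768 = 4.6604
df = 47

test statistic = 4.660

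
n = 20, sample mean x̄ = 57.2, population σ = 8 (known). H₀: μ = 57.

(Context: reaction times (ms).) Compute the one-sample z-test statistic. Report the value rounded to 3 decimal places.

SE = σ/√n = 8/√20 = 1.7889
z = (x̄−μ₀)/SE = (57.2−57)/1.7889 = 0.1118

test statistic = 0.112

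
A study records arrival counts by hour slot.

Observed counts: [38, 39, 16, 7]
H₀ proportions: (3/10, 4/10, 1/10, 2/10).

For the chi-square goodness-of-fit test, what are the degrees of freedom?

df = k − 1 = 4 − 1 = 3

degrees of freedom = 3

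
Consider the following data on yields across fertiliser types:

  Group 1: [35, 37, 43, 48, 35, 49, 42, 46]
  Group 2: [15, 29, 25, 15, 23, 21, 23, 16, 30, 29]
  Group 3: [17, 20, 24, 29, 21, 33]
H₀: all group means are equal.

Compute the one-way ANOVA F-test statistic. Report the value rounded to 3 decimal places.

test statistic = 27.866

Group means [41.88, 22.60, 24.00], grand mean 29.375
SSB = Σnᵢ(x̄ᵢ−x̄)² = 1882.350; SSW = ΣΣ(x−x̄ᵢ)² = 709.275
MSB = 1882.350/2 = 941.1750; MSW = 709.275/21 = 33.7750
F = MSB/MSW = 27.8660
df = (2, 21)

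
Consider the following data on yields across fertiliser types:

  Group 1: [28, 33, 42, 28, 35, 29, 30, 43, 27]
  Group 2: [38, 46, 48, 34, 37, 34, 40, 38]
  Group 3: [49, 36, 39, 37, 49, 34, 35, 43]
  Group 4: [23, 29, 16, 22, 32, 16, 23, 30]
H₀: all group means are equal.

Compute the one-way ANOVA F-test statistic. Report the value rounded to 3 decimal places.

Group means [32.78, 39.38, 40.25, 23.88], grand mean 34.030
SSB = Σnᵢ(x̄ᵢ−x̄)² = 1377.164; SSW = ΣΣ(x−x̄ᵢ)² = 997.806
MSB = 1377.164/3 = 459.0547; MSW = 997.806/29 = 34.4071
F = MSB/MSW = 13.3419
df = (3, 29)

test statistic = 13.342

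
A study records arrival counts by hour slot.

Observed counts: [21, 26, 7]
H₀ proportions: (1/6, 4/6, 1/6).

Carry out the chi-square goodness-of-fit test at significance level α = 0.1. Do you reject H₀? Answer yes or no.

reject H₀: yes

n = 54; E_i = n·p_i = [9.00, 36.00, 9.00]
χ² = (21−9.00)²/9.00 + (26−36.00)²/36.00 + (7−9.00)²/9.00 = 19.2222
df = 2
p-value (upper-tail) = 0.00007
At α=0.1: p < α → reject H₀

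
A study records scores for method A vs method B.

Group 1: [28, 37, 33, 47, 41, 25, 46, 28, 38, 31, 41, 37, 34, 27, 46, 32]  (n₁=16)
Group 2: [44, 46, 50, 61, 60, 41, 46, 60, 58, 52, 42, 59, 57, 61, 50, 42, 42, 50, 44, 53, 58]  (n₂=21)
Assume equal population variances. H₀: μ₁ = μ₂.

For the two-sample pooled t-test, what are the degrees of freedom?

df = n₁ + n₂ − 2 = 16 + 21 − 2 = 35

degrees of freedom = 35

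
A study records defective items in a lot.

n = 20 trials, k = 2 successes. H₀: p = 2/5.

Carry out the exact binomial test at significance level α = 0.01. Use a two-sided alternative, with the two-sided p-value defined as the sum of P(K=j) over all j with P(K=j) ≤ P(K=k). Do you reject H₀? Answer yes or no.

Exact binomial: n=20, k=2, p₀=2/5=0.4000
P(X=j) = C(n,j)·p₀^j·(1−p₀)^(n−j); p = Σ P(X=j) over j with P(X=j) ≤ P(X=2)
p-value (two-sided) = 0.00522
At α=0.01: p < α → reject H₀

reject H₀: yes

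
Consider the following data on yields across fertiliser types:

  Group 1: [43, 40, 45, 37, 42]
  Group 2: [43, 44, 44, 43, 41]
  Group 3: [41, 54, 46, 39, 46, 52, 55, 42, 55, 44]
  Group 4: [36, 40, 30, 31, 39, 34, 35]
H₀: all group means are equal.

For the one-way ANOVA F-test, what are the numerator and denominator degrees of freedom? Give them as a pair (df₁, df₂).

degrees of freedom = [3, 23]

k = 4 groups, N = 27 total
df = (k−1, N−k) = (4−1, 27−4) = (3, 23)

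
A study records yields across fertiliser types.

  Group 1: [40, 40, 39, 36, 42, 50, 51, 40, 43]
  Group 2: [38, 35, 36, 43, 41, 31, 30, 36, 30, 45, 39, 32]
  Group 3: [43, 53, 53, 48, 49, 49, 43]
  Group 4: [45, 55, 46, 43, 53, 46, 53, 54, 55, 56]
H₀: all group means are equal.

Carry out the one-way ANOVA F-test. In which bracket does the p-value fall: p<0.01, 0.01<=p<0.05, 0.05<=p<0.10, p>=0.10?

p-value bracket: p<0.01

Group means [42.33, 36.33, 48.29, 50.60], grand mean 43.711
SSB = Σnᵢ(x̄ᵢ−x̄)² = 1291.321; SSW = ΣΣ(x−x̄ᵢ)² = 806.495
MSB = 1291.321/3 = 430.4402; MSW = 806.495/34 = 23.7204
F = MSB/MSW = 18.1464
df = (3, 34)
p-value (upper-tail) = 0.00000
→ bracket: p<0.01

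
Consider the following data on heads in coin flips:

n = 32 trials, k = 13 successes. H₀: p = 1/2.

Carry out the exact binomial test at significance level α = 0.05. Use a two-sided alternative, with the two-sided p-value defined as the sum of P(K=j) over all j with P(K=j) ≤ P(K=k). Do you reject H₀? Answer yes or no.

Exact binomial: n=32, k=13, p₀=1/2=0.5000
P(X=j) = C(n,j)·p₀^j·(1−p₀)^(n−j); p = Σ P(X=j) over j with P(X=j) ≤ P(X=13)
p-value (two-sided) = 0.37709
At α=0.05: p ≥ α → fail to reject H₀

reject H₀: no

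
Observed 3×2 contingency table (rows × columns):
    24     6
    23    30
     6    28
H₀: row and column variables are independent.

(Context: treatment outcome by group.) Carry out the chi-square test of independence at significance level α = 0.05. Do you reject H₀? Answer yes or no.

reject H₀: yes

Row totals [30, 53, 34], col totals [53, 64], n=117
χ² = (24−13.59)²/13.59 + (6−16.41)²/16.41 + (23−24.01)²/24.01 + (30−28.99)²/28.99 + (6−15.40)²/15.40 + (28−18.60)²/18.60 = 25.1479
df = 2
p-value (upper-tail) = 0.00000
At α=0.05: p < α → reject H₀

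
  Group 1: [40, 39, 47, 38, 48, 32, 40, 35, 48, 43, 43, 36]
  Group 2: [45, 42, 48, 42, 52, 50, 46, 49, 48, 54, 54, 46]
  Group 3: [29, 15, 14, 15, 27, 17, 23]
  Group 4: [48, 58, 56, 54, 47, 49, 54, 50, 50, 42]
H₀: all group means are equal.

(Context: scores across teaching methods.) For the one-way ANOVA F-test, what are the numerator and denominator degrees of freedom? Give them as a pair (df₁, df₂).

k = 4 groups, N = 41 total
df = (k−1, N−k) = (4−1, 41−4) = (3, 37)

degrees of freedom = [3, 37]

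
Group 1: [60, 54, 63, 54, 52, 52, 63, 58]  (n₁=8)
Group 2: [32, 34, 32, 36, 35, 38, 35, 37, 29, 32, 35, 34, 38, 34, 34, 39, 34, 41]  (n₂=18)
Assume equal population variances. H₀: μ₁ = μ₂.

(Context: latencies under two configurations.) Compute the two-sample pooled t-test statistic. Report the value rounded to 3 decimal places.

test statistic = 14.857

x̄₁=57.000, s₁=4.629, n₁=8
x̄₂=34.944, s₂=2.900, n₂=18
s_p² = [7·4.629² + 17·2.900²]/24 = 12.2060
SE = √(s_p²·(1/8+1/18)) = 1.4845
t = (57.000−34.944)/1.4845 = 14.8568
df = 24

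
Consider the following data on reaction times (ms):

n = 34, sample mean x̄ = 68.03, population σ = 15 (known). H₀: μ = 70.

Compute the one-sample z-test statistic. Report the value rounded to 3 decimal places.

SE = σ/√n = 15/√34 = 2.5725
z = (x̄−μ₀)/SE = (68.03−70)/2.5725 = -0.7658

test statistic = -0.766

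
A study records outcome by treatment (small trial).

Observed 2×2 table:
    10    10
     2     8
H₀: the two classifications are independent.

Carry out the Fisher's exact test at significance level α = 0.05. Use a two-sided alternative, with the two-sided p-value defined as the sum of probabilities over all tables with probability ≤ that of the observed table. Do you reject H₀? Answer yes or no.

Margins: r₁=20, r₂=10, c₁=12, c₂=18, n=30
p_obs = C(20,10)·C(10,2)/C(30,12); sum pmf over tables with pmf ≤ p_obs
p-value (two-sided) = 0.23527
At α=0.05: p ≥ α → fail to reject H₀

reject H₀: no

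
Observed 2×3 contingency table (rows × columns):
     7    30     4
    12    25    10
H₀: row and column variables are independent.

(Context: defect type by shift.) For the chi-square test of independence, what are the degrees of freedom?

degrees of freedom = 2

df = (r−1)(c−1) = (2−1)·(3−1) = 2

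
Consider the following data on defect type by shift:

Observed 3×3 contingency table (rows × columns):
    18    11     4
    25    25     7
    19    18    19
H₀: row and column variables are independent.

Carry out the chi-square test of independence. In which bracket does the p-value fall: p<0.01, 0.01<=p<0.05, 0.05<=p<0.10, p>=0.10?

p-value bracket: 0.01<=p<0.05

Row totals [33, 57, 56], col totals [62, 54, 30], n=146
χ² = (18−14.01)²/14.01 + (11−12.21)²/12.21 + (4−6.78)²/6.78 + (25−24.21)²/24.21 + (25−21.08)²/21.08 + (7−11.71)²/11.71 + (19−23.78)²/23.78 + (18−20.71)²/20.71 + (19−11.51)²/11.51 = 11.2393
df = 4
p-value (upper-tail) = 0.02400
→ bracket: 0.01<=p<0.05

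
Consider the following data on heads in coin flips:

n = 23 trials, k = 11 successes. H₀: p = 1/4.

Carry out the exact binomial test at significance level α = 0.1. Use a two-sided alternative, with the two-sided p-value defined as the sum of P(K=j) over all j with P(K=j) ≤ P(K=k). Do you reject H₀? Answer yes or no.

reject H₀: yes

Exact binomial: n=23, k=11, p₀=1/4=0.2500
P(X=j) = C(n,j)·p₀^j·(1−p₀)^(n−j); p = Σ P(X=j) over j with P(X=j) ≤ P(X=11)
p-value (two-sided) = 0.01620
At α=0.1: p < α → reject H₀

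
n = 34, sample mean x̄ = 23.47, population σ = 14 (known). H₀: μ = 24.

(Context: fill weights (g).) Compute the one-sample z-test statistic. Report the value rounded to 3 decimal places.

test statistic = -0.221

SE = σ/√n = 14/√34 = 2.4010
z = (x̄−μ₀)/SE = (23.47−24)/2.4010 = -0.2207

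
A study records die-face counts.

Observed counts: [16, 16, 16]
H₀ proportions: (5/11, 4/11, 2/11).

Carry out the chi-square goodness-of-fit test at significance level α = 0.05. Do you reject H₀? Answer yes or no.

reject H₀: yes

n = 48; E_i = n·p_i = [21.82, 17.45, 8.73]
χ² = (16−21.82)²/21.82 + (16−17.45)²/17.45 + (16−8.73)²/8.73 = 7.7333
df = 2
p-value (upper-tail) = 0.02093
At α=0.05: p < α → reject H₀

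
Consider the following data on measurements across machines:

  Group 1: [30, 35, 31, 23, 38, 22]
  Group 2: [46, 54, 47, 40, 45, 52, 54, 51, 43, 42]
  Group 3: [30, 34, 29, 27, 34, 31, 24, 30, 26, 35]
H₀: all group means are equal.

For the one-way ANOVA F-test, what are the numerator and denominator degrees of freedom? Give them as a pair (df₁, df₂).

degrees of freedom = [2, 23]

k = 3 groups, N = 26 total
df = (k−1, N−k) = (3−1, 26−3) = (2, 23)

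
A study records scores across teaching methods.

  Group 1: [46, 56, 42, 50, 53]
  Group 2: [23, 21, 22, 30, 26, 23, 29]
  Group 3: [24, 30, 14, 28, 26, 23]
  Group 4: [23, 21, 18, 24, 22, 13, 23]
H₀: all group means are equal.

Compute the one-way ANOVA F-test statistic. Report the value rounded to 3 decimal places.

test statistic = 44.547

Group means [49.40, 24.86, 24.17, 20.57], grand mean 28.400
SSB = Σnᵢ(x̄ᵢ−x̄)² = 2829.395; SSW = ΣΣ(x−x̄ᵢ)² = 444.605
MSB = 2829.395/3 = 943.1317; MSW = 444.605/21 = 21.1717
F = MSB/MSW = 44.5469
df = (3, 21)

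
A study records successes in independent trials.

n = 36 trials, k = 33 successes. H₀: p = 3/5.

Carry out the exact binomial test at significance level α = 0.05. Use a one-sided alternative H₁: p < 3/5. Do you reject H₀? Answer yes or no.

Exact binomial: n=36, k=33, p₀=3/5=0.6000
P(X≤33) from Σ C(n,i)·p₀^i·(1−p₀)^(n−i)
p-value (one-sided, H₁ less) = 1.00000
At α=0.05: p ≥ α → fail to reject H₀

reject H₀: no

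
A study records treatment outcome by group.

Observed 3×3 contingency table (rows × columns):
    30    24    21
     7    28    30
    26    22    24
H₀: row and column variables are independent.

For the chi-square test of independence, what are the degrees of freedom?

degrees of freedom = 4

df = (r−1)(c−1) = (3−1)·(3−1) = 4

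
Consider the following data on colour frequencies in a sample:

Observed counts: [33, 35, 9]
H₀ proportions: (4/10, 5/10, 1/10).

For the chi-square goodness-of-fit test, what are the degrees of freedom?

df = k − 1 = 3 − 1 = 2

degrees of freedom = 2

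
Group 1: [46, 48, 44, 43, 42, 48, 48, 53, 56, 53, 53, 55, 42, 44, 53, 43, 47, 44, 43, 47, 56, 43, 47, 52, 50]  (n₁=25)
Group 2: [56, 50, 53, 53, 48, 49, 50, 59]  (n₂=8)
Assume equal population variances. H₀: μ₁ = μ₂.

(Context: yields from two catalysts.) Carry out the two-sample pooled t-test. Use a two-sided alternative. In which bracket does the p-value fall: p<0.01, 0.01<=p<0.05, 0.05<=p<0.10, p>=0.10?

x̄₁=48.000, s₁=4.673, n₁=25
x̄₂=52.250, s₂=3.770, n₂=8
s_p² = [24·4.673² + 7·3.770²]/31 = 20.1129
SE = √(s_p²·(1/25+1/8)) = 1.8217
t = (48.000−52.250)/1.8217 = -2.3330
df = 31
p-value (two-sided) = 0.02631
→ bracket: 0.01<=p<0.05

p-value bracket: 0.01<=p<0.05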